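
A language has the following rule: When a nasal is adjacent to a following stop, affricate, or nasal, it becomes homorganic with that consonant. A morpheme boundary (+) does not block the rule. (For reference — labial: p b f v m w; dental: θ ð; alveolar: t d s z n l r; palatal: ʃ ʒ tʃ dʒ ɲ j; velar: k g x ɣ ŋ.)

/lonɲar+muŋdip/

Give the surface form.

[loɲɲar+mundip]

/n/ before /ɲ/ (palatal) → [ɲ]
/ŋ/ before /d/ (alveolar) → [n]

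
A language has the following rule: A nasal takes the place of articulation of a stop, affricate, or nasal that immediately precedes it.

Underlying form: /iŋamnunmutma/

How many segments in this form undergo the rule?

/n/ after /m/ (labial) → [m]
/m/ after /n/ (alveolar) → [n]
/m/ after /t/ (alveolar) → [n]
3 segments change.

3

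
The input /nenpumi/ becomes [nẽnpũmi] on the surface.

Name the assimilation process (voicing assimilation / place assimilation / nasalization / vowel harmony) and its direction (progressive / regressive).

/e/→[ẽ] /u/→[ũ].
Each target copies a feature from the following segment, so the direction is regressive.

nasalization, regressive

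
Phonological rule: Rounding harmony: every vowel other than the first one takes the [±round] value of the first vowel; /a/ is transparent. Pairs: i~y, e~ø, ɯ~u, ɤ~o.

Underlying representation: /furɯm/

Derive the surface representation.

/ɯ/ harmonizes with /u/ ([+round]) → [u]

[furum]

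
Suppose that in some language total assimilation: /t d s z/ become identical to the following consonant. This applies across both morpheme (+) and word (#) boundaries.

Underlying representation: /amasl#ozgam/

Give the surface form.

[amall#oggam]

/s/ before /l/ → [l] (total assimilation)
/z/ before /g/ → [g] (total assimilation)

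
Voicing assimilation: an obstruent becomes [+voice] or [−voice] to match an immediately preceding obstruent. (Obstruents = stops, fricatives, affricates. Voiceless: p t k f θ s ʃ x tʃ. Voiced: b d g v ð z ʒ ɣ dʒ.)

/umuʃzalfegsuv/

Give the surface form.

/z/ after /ʃ/ (voiceless) → [s]
/s/ after /g/ (voiced) → [z]

[umuʃsalfegzuv]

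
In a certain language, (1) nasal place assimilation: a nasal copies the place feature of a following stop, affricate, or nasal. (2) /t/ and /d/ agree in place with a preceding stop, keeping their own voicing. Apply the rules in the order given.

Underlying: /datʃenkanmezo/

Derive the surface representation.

Rule 1: /n/ before /k/ (velar) → [ŋ]
Rule 1: /n/ before /m/ (labial) → [m]
After rule 1: datʃeŋkammezo
Rule 2: no segment meets the rule's conditions; no change.

[datʃeŋkammezo]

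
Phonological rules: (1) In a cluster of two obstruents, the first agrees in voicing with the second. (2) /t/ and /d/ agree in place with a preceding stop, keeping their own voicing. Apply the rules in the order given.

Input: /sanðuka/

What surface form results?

Rule 1: no segment meets the rule's conditions; no change.
After rule 1: sanðuka
Rule 2: no segment meets the rule's conditions; no change.

[sanðuka]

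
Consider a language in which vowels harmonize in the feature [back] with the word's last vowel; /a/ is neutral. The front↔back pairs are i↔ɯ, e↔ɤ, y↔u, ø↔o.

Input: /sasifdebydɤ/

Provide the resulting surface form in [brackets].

[sasɯfdɤbudɤ]

/i/ harmonizes with /ɤ/ ([+back]) → [ɯ]
/e/ harmonizes with /ɤ/ ([+back]) → [ɤ]
/y/ harmonizes with /ɤ/ ([+back]) → [u]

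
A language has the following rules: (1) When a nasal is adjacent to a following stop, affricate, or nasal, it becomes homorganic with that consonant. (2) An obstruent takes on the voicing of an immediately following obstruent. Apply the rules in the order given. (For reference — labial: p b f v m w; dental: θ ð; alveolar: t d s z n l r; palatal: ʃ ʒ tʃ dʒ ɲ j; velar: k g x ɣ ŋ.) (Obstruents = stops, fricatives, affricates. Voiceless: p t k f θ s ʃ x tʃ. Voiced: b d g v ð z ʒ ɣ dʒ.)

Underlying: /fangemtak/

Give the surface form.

Rule 1: /n/ before /g/ (velar) → [ŋ]
Rule 1: /m/ before /t/ (alveolar) → [n]
After rule 1: faŋgentak
Rule 2: no segment meets the rule's conditions; no change.

[faŋgentak]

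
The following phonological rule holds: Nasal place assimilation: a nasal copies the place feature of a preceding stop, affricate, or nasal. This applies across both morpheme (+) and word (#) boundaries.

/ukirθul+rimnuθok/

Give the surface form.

/n/ after /m/ (labial) → [m]

[ukirθul+rimmuθok]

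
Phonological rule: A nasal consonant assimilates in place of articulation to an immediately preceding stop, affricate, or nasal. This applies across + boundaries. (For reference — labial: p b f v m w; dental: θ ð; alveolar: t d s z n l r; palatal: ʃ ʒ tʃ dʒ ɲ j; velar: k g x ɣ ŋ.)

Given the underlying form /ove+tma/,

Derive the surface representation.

/m/ after /t/ (alveolar) → [n]

[ove+tna]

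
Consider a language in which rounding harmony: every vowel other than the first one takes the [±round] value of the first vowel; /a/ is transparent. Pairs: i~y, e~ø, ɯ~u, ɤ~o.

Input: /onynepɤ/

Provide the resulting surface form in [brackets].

/e/ harmonizes with /o/ ([+round]) → [ø]
/ɤ/ harmonizes with /o/ ([+round]) → [o]

[onynøpo]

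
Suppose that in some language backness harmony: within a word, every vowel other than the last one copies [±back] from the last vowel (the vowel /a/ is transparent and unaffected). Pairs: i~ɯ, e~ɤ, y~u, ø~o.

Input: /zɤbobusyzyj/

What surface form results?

[zebøbysyzyj]

/ɤ/ harmonizes with /y/ ([-back]) → [e]
/o/ harmonizes with /y/ ([-back]) → [ø]
/u/ harmonizes with /y/ ([-back]) → [y]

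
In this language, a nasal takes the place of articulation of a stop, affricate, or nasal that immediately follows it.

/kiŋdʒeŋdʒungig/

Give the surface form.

[kiɲdʒeɲdʒuŋgig]

/ŋ/ before /dʒ/ (palatal) → [ɲ]
/ŋ/ before /dʒ/ (palatal) → [ɲ]
/n/ before /g/ (velar) → [ŋ]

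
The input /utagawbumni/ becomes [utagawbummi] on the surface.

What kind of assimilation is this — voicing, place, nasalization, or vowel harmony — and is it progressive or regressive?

place assimilation, progressive

/n/→[m].
Each target copies a feature from the preceding segment, so the direction is progressive.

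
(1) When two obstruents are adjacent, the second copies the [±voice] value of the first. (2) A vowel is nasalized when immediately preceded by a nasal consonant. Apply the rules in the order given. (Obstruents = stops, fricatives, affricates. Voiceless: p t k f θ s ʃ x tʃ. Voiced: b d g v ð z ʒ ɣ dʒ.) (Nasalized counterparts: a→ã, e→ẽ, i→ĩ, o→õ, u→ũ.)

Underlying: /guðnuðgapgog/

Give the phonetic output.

[guðnũðgapkog]

Rule 1: /g/ after /p/ (voiceless) → [k]
After rule 1: guðnuðgapkog
Rule 2: /u/ after nasal /n/ → [ũ]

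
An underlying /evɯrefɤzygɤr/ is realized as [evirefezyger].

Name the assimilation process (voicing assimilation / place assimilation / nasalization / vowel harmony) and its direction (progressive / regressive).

/ɯ/→[i] /ɤ/→[e] /ɤ/→[e].
Vowels agree with the first vowel, so the harmony is progressive.

vowel harmony, progressive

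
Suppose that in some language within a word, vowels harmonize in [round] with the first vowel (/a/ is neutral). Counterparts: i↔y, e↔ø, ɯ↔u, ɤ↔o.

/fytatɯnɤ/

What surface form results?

/ɯ/ harmonizes with /y/ ([+round]) → [u]
/ɤ/ harmonizes with /y/ ([+round]) → [o]

[fytatuno]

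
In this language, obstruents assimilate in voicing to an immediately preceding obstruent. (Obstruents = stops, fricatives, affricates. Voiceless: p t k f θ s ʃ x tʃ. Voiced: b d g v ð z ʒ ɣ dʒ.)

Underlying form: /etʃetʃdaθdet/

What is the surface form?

[etʃetʃtaθtet]

/d/ after /tʃ/ (voiceless) → [t]
/d/ after /θ/ (voiceless) → [t]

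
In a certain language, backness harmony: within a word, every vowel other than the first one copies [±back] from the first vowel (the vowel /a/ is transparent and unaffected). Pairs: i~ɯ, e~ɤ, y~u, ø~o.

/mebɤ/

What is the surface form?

[mebe]

/ɤ/ harmonizes with /e/ ([-back]) → [e]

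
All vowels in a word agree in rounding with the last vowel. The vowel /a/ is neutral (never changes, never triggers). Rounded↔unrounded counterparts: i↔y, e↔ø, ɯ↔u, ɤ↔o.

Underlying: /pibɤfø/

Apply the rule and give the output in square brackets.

/i/ harmonizes with /ø/ ([+round]) → [y]
/ɤ/ harmonizes with /ø/ ([+round]) → [o]

[pybofø]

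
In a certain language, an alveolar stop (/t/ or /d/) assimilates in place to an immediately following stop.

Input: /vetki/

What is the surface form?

[vekki]

/t/ before /k/ (velar) → [k]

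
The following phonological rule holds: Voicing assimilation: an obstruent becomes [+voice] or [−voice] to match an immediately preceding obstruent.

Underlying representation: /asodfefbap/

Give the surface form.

[asodvefpap]

/f/ after /d/ (voiced) → [v]
/b/ after /f/ (voiceless) → [p]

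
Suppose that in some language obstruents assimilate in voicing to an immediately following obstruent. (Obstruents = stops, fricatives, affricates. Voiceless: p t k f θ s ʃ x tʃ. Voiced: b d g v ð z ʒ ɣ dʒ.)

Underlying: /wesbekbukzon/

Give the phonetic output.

[wezbegbugzon]

/s/ before /b/ (voiced) → [z]
/k/ before /b/ (voiced) → [g]
/k/ before /z/ (voiced) → [g]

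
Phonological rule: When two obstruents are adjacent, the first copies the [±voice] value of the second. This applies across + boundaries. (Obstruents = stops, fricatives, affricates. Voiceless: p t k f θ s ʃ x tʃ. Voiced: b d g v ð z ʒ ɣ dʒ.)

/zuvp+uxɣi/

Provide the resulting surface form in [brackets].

[zufp+uɣɣi]

/v/ before /p/ (voiceless) → [f]
/x/ before /ɣ/ (voiced) → [ɣ]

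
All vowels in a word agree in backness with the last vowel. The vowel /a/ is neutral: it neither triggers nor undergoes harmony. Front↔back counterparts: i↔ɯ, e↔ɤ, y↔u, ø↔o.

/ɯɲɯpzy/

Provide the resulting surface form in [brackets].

[iɲipzy]

/ɯ/ harmonizes with /y/ ([-back]) → [i]
/ɯ/ harmonizes with /y/ ([-back]) → [i]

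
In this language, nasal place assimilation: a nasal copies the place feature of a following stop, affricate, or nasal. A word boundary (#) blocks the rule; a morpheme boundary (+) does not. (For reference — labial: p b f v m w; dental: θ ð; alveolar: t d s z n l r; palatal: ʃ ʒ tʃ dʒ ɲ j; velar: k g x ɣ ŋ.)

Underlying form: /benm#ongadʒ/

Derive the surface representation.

/n/ before /m/ (labial) → [m]
/n/ before /g/ (velar) → [ŋ]

[bemm#oŋgadʒ]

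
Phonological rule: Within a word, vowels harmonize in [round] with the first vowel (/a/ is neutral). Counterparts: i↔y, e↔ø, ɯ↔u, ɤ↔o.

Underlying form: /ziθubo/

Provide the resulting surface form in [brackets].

[ziθɯbɤ]

/u/ harmonizes with /i/ ([-round]) → [ɯ]
/o/ harmonizes with /i/ ([-round]) → [ɤ]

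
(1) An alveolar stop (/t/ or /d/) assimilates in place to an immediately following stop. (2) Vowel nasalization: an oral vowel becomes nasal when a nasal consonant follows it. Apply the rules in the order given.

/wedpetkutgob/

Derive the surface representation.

Rule 1: /d/ before /p/ (labial) → [b]
Rule 1: /t/ before /k/ (velar) → [k]
Rule 1: /t/ before /g/ (velar) → [k]
After rule 1: webpekkukgob
Rule 2: no segment meets the rule's conditions; no change.

[webpekkukgob]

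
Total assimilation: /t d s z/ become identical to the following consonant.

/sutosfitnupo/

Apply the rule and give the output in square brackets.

[sutoffinnupo]

/s/ before /f/ → [f] (total assimilation)
/t/ before /n/ → [n] (total assimilation)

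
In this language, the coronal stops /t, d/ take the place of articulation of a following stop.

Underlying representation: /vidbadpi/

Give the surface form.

/d/ before /b/ (labial) → [b]
/d/ before /p/ (labial) → [b]

[vibbabpi]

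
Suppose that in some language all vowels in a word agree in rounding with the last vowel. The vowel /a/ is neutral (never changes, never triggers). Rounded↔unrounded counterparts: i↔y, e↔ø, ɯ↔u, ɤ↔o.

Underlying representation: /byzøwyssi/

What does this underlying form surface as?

/y/ harmonizes with /i/ ([-round]) → [i]
/ø/ harmonizes with /i/ ([-round]) → [e]
/y/ harmonizes with /i/ ([-round]) → [i]

[bizewissi]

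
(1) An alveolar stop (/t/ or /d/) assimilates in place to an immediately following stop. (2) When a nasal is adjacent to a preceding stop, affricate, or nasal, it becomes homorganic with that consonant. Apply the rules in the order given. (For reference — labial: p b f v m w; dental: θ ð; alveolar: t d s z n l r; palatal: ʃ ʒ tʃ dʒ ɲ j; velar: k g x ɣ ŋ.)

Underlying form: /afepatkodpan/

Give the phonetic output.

Rule 1: /t/ before /k/ (velar) → [k]
Rule 1: /d/ before /p/ (labial) → [b]
After rule 1: afepakkobpan
Rule 2: no segment meets the rule's conditions; no change.

[afepakkobpan]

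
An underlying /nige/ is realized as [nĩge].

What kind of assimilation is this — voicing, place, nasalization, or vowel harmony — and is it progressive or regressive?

nasalization, progressive

/i/→[ĩ].
Each target copies a feature from the preceding segment, so the direction is progressive.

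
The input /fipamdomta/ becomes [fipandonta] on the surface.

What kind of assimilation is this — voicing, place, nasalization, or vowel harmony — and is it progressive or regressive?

place assimilation, regressive

/m/→[n] /m/→[n].
Each target copies a feature from the following segment, so the direction is regressive.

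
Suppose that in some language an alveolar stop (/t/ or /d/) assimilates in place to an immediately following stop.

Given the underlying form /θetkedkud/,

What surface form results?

/t/ before /k/ (velar) → [k]
/d/ before /k/ (velar) → [g]

[θekkegkud]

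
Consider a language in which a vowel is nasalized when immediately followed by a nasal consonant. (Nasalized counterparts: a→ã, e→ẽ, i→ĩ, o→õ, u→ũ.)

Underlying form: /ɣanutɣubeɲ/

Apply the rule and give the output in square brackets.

/a/ before nasal /n/ → [ã]
/e/ before nasal /ɲ/ → [ẽ]

[ɣãnutɣubẽɲ]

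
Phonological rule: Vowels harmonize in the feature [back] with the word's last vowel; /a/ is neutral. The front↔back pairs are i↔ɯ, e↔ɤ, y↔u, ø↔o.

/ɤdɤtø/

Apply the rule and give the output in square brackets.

/ɤ/ harmonizes with /ø/ ([-back]) → [e]
/ɤ/ harmonizes with /ø/ ([-back]) → [e]

[edetø]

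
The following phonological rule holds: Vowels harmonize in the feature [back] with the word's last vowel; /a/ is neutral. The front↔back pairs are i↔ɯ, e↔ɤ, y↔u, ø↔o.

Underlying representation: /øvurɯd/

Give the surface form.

[ovurɯd]

/ø/ harmonizes with /ɯ/ ([+back]) → [o]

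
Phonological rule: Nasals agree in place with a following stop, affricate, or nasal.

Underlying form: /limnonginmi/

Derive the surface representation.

[linnoŋgimmi]

/m/ before /n/ (alveolar) → [n]
/n/ before /g/ (velar) → [ŋ]
/n/ before /m/ (labial) → [m]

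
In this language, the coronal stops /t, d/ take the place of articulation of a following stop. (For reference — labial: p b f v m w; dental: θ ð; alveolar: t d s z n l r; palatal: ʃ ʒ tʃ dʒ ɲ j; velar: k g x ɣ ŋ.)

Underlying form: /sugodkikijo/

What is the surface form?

/d/ before /k/ (velar) → [g]

[sugogkikijo]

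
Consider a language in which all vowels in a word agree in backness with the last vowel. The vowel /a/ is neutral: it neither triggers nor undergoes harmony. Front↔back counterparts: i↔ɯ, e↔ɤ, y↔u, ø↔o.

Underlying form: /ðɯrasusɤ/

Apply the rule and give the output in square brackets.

[ðɯrasusɤ]

no segment meets the rule's conditions; no change.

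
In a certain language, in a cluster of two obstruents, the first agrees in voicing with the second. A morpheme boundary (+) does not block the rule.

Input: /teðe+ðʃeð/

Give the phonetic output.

[teðe+θʃeð]

/ð/ before /ʃ/ (voiceless) → [θ]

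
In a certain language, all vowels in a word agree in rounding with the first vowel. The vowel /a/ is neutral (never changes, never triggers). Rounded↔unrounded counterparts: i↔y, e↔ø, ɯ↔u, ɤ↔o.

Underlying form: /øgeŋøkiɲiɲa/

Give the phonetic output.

/e/ harmonizes with /ø/ ([+round]) → [ø]
/i/ harmonizes with /ø/ ([+round]) → [y]
/i/ harmonizes with /ø/ ([+round]) → [y]

[øgøŋøkyɲyɲa]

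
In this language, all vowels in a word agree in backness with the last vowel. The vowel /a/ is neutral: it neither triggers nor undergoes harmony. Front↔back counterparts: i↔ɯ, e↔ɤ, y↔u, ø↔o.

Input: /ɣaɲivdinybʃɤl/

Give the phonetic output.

/i/ harmonizes with /ɤ/ ([+back]) → [ɯ]
/i/ harmonizes with /ɤ/ ([+back]) → [ɯ]
/y/ harmonizes with /ɤ/ ([+back]) → [u]

[ɣaɲɯvdɯnubʃɤl]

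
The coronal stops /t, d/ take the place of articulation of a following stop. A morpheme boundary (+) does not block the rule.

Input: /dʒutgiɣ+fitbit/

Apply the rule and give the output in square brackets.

/t/ before /g/ (velar) → [k]
/t/ before /b/ (labial) → [p]

[dʒukgiɣ+fipbit]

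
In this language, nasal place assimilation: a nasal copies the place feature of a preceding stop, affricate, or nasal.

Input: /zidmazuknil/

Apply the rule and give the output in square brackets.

[zidnazukŋil]

/m/ after /d/ (alveolar) → [n]
/n/ after /k/ (velar) → [ŋ]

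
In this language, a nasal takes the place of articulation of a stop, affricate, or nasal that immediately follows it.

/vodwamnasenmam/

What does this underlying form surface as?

[vodwannasemmam]

/m/ before /n/ (alveolar) → [n]
/n/ before /m/ (labial) → [m]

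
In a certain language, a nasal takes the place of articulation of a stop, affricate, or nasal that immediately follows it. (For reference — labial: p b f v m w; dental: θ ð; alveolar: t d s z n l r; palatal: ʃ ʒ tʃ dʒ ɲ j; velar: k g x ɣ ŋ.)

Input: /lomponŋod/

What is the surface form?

/n/ before /ŋ/ (velar) → [ŋ]

[lompoŋŋod]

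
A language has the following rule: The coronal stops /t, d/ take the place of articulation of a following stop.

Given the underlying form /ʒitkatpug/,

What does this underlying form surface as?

/t/ before /k/ (velar) → [k]
/t/ before /p/ (labial) → [p]

[ʒikkappug]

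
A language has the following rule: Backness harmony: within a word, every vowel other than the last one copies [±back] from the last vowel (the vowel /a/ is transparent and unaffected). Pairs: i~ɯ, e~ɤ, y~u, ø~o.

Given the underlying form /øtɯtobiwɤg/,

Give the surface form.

[otɯtobɯwɤg]

/ø/ harmonizes with /ɤ/ ([+back]) → [o]
/i/ harmonizes with /ɤ/ ([+back]) → [ɯ]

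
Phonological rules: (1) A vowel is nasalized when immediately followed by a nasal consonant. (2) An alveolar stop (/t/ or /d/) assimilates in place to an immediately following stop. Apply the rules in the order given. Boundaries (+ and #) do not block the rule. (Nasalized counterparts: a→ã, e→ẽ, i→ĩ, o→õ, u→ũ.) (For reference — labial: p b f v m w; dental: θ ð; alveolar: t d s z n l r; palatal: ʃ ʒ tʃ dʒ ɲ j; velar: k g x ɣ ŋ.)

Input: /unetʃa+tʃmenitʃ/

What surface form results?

Rule 1: /u/ before nasal /n/ → [ũ]
Rule 1: /e/ before nasal /n/ → [ẽ]
After rule 1: ũnetʃa+tʃmẽnitʃ
Rule 2: no segment meets the rule's conditions; no change.

[ũnetʃa+tʃmẽnitʃ]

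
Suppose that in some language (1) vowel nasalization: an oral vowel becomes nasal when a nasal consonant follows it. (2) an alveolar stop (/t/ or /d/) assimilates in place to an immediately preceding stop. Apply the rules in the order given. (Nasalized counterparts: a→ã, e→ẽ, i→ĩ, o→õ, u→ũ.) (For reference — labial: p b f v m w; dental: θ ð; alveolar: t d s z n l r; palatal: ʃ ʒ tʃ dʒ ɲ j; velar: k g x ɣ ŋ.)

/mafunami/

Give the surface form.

[mafũnãmi]

Rule 1: /u/ before nasal /n/ → [ũ]
Rule 1: /a/ before nasal /m/ → [ã]
After rule 1: mafũnãmi
Rule 2: no segment meets the rule's conditions; no change.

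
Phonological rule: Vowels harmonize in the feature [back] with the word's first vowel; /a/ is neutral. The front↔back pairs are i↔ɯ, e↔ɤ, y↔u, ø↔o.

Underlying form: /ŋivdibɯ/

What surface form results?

[ŋivdibi]

/ɯ/ harmonizes with /i/ ([-back]) → [i]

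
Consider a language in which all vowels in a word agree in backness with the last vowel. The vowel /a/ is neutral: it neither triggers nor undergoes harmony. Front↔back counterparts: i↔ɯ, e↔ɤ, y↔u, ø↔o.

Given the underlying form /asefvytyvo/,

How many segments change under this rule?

3

/e/ harmonizes with /o/ ([+back]) → [ɤ]
/y/ harmonizes with /o/ ([+back]) → [u]
/y/ harmonizes with /o/ ([+back]) → [u]
3 segments change.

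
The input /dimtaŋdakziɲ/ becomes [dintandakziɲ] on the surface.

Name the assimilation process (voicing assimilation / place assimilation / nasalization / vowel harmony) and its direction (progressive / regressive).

/m/→[n] /ŋ/→[n].
Each target copies a feature from the following segment, so the direction is regressive.

place assimilation, regressive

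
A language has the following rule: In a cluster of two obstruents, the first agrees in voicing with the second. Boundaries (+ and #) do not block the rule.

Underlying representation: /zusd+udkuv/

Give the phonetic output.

[zuzd+utkuv]

/s/ before /d/ (voiced) → [z]
/d/ before /k/ (voiceless) → [t]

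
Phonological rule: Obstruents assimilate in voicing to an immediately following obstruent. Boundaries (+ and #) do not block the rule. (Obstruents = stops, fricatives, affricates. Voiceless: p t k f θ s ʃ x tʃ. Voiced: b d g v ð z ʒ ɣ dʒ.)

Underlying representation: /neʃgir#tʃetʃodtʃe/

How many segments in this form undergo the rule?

/ʃ/ before /g/ (voiced) → [ʒ]
/d/ before /tʃ/ (voiceless) → [t]
2 segments change.

2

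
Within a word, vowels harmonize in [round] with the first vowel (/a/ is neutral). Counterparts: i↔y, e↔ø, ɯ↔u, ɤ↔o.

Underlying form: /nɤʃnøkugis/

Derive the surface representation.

[nɤʃnekɯgis]

/ø/ harmonizes with /ɤ/ ([-round]) → [e]
/u/ harmonizes with /ɤ/ ([-round]) → [ɯ]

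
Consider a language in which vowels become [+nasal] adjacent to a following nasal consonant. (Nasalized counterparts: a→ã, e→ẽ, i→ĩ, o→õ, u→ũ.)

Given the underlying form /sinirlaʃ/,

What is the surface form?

[sĩnirlaʃ]

/i/ before nasal /n/ → [ĩ]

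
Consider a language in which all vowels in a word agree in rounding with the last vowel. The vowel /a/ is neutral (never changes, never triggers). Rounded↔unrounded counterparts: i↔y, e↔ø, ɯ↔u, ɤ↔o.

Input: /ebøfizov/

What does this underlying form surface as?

/e/ harmonizes with /o/ ([+round]) → [ø]
/i/ harmonizes with /o/ ([+round]) → [y]

[øbøfyzov]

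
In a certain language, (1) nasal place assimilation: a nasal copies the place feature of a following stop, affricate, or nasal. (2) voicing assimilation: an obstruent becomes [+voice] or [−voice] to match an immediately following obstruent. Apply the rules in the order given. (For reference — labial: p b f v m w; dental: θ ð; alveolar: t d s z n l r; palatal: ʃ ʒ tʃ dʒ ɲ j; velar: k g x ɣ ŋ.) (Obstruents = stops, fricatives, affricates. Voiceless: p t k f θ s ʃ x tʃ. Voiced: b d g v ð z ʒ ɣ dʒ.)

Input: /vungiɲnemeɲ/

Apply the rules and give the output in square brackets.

[vuŋginnemeɲ]

Rule 1: /n/ before /g/ (velar) → [ŋ]
Rule 1: /ɲ/ before /n/ (alveolar) → [n]
After rule 1: vuŋginnemeɲ
Rule 2: no segment meets the rule's conditions; no change.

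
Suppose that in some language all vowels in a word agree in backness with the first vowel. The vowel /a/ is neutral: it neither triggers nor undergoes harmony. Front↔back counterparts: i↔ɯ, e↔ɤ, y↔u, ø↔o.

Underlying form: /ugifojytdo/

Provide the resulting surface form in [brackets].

[ugɯfojutdo]

/i/ harmonizes with /u/ ([+back]) → [ɯ]
/y/ harmonizes with /u/ ([+back]) → [u]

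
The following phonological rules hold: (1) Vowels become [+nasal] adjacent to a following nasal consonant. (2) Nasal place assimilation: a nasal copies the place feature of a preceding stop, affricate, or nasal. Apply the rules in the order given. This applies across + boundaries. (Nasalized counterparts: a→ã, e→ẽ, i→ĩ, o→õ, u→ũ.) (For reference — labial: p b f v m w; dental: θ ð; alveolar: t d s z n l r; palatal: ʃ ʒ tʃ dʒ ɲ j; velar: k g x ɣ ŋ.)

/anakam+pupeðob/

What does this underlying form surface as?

Rule 1: /a/ before nasal /n/ → [ã]
Rule 1: /a/ before nasal /m/ → [ã]
After rule 1: ãnakãm+pupeðob
Rule 2: no segment meets the rule's conditions; no change.

[ãnakãm+pupeðob]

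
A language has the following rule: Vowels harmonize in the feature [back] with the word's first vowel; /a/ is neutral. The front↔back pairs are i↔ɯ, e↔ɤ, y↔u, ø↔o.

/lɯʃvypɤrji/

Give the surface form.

/y/ harmonizes with /ɯ/ ([+back]) → [u]
/i/ harmonizes with /ɯ/ ([+back]) → [ɯ]

[lɯʃvupɤrjɯ]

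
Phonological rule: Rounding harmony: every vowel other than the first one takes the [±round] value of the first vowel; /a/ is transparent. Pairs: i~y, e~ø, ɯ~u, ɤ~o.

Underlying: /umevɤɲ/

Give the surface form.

[umøvoɲ]

/e/ harmonizes with /u/ ([+round]) → [ø]
/ɤ/ harmonizes with /u/ ([+round]) → [o]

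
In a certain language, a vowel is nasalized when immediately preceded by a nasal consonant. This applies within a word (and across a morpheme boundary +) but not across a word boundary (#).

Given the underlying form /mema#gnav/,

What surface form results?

/e/ after nasal /m/ → [ẽ]
/a/ after nasal /m/ → [ã]
/a/ after nasal /n/ → [ã]

[mẽmã#gnãv]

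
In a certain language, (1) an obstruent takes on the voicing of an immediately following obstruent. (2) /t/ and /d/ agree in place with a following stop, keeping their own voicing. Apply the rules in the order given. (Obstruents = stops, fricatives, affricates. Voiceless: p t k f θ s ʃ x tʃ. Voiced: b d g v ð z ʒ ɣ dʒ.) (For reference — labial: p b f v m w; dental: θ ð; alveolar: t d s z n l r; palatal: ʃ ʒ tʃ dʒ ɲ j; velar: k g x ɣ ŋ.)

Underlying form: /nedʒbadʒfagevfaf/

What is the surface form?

[nedʒbatʃfageffaf]

Rule 1: /dʒ/ before /f/ (voiceless) → [tʃ]
Rule 1: /v/ before /f/ (voiceless) → [f]
After rule 1: nedʒbatʃfageffaf
Rule 2: no segment meets the rule's conditions; no change.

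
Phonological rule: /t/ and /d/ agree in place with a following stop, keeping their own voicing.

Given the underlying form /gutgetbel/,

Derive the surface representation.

[gukgepbel]

/t/ before /g/ (velar) → [k]
/t/ before /b/ (labial) → [p]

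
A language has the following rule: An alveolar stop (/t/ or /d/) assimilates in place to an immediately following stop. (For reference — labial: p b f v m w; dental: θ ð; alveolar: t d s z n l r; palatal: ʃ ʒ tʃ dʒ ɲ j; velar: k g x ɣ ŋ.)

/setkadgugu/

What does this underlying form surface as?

[sekkaggugu]

/t/ before /k/ (velar) → [k]
/d/ before /g/ (velar) → [g]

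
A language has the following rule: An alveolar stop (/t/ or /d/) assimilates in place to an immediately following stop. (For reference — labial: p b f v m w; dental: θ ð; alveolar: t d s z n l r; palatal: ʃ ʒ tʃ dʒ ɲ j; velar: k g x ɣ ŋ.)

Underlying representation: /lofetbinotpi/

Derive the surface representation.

[lofepbinoppi]

/t/ before /b/ (labial) → [p]
/t/ before /p/ (labial) → [p]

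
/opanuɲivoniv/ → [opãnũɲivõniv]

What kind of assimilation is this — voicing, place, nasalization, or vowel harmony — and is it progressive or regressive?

/a/→[ã] /u/→[ũ] /o/→[õ].
Each target copies a feature from the following segment, so the direction is regressive.

nasalization, regressive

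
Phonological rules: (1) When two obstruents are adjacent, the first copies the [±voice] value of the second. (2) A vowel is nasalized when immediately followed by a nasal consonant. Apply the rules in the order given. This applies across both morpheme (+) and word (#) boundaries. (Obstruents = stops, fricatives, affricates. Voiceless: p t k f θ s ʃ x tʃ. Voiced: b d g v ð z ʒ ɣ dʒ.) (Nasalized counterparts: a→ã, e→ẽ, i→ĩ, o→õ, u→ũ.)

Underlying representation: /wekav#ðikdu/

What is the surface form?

[wekav#ðigdu]

Rule 1: /k/ before /d/ (voiced) → [g]
After rule 1: wekav#ðigdu
Rule 2: no segment meets the rule's conditions; no change.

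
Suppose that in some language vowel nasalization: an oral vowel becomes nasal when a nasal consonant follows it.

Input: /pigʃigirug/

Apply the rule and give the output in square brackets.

no segment meets the rule's conditions; no change.

[pigʃigirug]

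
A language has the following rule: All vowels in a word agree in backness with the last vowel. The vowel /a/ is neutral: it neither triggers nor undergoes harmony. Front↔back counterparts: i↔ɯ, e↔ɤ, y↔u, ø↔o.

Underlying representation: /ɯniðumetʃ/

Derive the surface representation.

[iniðymetʃ]

/ɯ/ harmonizes with /e/ ([-back]) → [i]
/u/ harmonizes with /e/ ([-back]) → [y]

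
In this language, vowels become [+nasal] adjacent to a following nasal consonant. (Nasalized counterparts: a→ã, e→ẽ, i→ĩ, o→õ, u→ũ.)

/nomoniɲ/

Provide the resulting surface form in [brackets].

/o/ before nasal /m/ → [õ]
/o/ before nasal /n/ → [õ]
/i/ before nasal /ɲ/ → [ĩ]

[nõmõnĩɲ]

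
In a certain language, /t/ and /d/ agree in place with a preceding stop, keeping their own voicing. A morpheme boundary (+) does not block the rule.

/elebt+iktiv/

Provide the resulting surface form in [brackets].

/t/ after /b/ (labial) → [p]
/t/ after /k/ (velar) → [k]

[elebp+ikkiv]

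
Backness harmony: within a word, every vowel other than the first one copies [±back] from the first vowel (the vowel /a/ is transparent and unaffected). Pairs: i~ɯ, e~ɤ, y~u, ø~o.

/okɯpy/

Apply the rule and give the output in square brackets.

[okɯpu]

/y/ harmonizes with /o/ ([+back]) → [u]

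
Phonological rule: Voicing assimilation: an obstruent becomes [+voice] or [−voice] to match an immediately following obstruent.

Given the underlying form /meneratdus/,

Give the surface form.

[meneraddus]

/t/ before /d/ (voiced) → [d]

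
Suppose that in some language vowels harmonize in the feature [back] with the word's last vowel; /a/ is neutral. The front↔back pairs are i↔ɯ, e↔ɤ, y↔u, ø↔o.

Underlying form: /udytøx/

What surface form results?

[ydytøx]

/u/ harmonizes with /ø/ ([-back]) → [y]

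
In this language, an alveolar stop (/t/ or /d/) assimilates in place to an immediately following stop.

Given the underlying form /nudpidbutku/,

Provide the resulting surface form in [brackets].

/d/ before /p/ (labial) → [b]
/d/ before /b/ (labial) → [b]
/t/ before /k/ (velar) → [k]

[nubpibbukku]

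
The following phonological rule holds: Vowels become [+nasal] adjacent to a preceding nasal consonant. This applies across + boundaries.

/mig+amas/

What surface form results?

/i/ after nasal /m/ → [ĩ]
/a/ after nasal /m/ → [ã]

[mĩg+amãs]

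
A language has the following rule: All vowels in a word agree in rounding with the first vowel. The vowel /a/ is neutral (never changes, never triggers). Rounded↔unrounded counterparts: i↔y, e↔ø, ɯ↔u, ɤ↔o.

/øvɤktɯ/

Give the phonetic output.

/ɤ/ harmonizes with /ø/ ([+round]) → [o]
/ɯ/ harmonizes with /ø/ ([+round]) → [u]

[øvoktu]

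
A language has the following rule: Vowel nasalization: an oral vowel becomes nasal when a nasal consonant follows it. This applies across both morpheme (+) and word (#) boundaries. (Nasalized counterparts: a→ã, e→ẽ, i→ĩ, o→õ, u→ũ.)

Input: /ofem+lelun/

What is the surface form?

/e/ before nasal /m/ → [ẽ]
/u/ before nasal /n/ → [ũ]

[ofẽm+lelũn]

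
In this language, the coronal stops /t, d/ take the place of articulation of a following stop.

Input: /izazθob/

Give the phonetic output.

[izazθob]

no segment meets the rule's conditions; no change.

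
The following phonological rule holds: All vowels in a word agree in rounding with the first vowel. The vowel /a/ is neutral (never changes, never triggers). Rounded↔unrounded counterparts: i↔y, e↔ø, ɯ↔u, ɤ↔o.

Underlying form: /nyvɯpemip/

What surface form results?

/ɯ/ harmonizes with /y/ ([+round]) → [u]
/e/ harmonizes with /y/ ([+round]) → [ø]
/i/ harmonizes with /y/ ([+round]) → [y]

[nyvupømyp]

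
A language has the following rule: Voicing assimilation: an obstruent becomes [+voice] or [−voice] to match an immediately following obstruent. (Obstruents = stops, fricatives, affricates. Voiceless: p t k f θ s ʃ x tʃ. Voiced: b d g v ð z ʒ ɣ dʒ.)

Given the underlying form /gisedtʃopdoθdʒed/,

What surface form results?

/d/ before /tʃ/ (voiceless) → [t]
/p/ before /d/ (voiced) → [b]
/θ/ before /dʒ/ (voiced) → [ð]

[gisettʃobdoðdʒed]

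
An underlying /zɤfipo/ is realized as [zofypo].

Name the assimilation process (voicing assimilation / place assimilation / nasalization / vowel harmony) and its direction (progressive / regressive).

/ɤ/→[o] /i/→[y].
Vowels agree with the last vowel, so the harmony is regressive.

vowel harmony, regressive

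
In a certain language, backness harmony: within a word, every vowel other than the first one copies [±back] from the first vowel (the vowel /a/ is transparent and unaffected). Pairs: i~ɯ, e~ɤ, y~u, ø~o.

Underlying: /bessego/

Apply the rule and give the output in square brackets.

/o/ harmonizes with /e/ ([-back]) → [ø]

[bessegø]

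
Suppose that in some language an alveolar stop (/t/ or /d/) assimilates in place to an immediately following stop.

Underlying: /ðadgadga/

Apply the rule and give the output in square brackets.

/d/ before /g/ (velar) → [g]
/d/ before /g/ (velar) → [g]

[ðaggagga]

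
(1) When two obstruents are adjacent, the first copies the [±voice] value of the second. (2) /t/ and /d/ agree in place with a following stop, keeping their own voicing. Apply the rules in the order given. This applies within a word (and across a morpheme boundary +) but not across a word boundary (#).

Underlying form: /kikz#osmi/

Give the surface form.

Rule 1: /k/ before /z/ (voiced) → [g]
After rule 1: kigz#osmi
Rule 2: no segment meets the rule's conditions; no change.

[kigz#osmi]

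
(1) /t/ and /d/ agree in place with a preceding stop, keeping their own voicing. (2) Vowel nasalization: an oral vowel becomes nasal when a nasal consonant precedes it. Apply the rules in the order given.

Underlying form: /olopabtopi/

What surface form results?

[olopabpopi]

Rule 1: /t/ after /b/ (labial) → [p]
After rule 1: olopabpopi
Rule 2: no segment meets the rule's conditions; no change.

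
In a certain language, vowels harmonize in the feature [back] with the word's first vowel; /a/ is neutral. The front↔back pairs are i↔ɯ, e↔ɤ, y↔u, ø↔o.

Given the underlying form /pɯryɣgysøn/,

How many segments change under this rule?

3

/y/ harmonizes with /ɯ/ ([+back]) → [u]
/y/ harmonizes with /ɯ/ ([+back]) → [u]
/ø/ harmonizes with /ɯ/ ([+back]) → [o]
3 segments change.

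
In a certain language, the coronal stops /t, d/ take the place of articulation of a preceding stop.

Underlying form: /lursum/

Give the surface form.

no segment meets the rule's conditions; no change.

[lursum]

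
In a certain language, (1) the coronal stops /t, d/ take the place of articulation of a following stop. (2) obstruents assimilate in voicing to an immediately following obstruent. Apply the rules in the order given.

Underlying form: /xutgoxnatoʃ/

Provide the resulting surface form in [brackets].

Rule 1: /t/ before /g/ (velar) → [k]
After rule 1: xukgoxnatoʃ
Rule 2: /k/ before /g/ (voiced) → [g]

[xuggoxnatoʃ]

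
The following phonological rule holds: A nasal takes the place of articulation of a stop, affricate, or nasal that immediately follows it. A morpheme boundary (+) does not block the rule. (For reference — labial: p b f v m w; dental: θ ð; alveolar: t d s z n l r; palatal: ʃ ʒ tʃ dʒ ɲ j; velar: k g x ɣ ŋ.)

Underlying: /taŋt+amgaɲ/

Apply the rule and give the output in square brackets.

[tant+aŋgaɲ]

/ŋ/ before /t/ (alveolar) → [n]
/m/ before /g/ (velar) → [ŋ]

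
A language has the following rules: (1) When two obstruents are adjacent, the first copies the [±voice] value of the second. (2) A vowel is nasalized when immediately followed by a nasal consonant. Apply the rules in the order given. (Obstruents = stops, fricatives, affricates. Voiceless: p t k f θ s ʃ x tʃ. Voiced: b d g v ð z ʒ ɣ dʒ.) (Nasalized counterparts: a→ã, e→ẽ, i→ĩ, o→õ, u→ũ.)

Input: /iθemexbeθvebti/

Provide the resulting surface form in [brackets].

Rule 1: /x/ before /b/ (voiced) → [ɣ]
Rule 1: /θ/ before /v/ (voiced) → [ð]
Rule 1: /b/ before /t/ (voiceless) → [p]
After rule 1: iθemeɣbeðvepti
Rule 2: /e/ before nasal /m/ → [ẽ]

[iθẽmeɣbeðvepti]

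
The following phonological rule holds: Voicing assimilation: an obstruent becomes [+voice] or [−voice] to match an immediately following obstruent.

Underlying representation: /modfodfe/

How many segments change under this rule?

2

/d/ before /f/ (voiceless) → [t]
/d/ before /f/ (voiceless) → [t]
2 segments change.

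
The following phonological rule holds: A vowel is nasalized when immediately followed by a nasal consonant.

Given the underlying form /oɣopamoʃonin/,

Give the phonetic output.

/a/ before nasal /m/ → [ã]
/o/ before nasal /n/ → [õ]
/i/ before nasal /n/ → [ĩ]

[oɣopãmoʃõnĩn]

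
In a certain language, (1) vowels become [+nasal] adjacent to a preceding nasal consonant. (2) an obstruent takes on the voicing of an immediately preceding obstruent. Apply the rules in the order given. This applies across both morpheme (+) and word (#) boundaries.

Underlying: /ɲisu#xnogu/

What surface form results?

Rule 1: /i/ after nasal /ɲ/ → [ĩ]
Rule 1: /o/ after nasal /n/ → [õ]
After rule 1: ɲĩsu#xnõgu
Rule 2: no segment meets the rule's conditions; no change.

[ɲĩsu#xnõgu]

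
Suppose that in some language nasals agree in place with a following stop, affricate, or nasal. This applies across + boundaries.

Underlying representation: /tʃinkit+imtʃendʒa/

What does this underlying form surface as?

[tʃiŋkit+iɲtʃeɲdʒa]

/n/ before /k/ (velar) → [ŋ]
/m/ before /tʃ/ (palatal) → [ɲ]
/n/ before /dʒ/ (palatal) → [ɲ]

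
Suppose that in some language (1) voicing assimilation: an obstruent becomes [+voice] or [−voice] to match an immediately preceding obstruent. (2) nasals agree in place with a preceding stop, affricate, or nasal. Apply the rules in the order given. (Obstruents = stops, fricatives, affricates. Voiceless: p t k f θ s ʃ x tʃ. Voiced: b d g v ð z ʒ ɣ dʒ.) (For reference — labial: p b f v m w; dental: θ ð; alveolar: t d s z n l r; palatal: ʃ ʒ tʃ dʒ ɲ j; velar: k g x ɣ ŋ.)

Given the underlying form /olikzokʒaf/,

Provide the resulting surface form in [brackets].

Rule 1: /z/ after /k/ (voiceless) → [s]
Rule 1: /ʒ/ after /k/ (voiceless) → [ʃ]
After rule 1: oliksokʃaf
Rule 2: no segment meets the rule's conditions; no change.

[oliksokʃaf]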